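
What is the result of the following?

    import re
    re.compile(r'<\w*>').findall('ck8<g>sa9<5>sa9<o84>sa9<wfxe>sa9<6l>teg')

['<g>', '<5>', '<o84>', '<wfxe>', '<6l>']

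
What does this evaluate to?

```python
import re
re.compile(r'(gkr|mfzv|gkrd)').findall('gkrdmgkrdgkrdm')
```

['gkr', 'gkr', 'gkr']

`|` is ordered: at each position the engine commits to the first alternative that works.
`findall` collects group 1 from each match (3 total).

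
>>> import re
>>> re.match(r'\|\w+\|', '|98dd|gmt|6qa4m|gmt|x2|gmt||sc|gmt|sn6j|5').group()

'|98dd|'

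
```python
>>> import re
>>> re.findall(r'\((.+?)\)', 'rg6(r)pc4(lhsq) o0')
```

['r', 'lhsq']

The `?` after the quantifier makes it lazy — it takes as little as possible before letting the rest of the pattern try.
`findall` collects group 1 from each match (2 total).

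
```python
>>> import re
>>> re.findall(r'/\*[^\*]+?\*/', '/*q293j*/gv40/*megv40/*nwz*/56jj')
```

['/*q293j*/', '/*nwz*/']

Walking the string: at [0:9] → '/*q293j*/'; at [21:28] → '/*nwz*/'.
Since nothing is captured, `findall` lists the 2 matched substrings directly.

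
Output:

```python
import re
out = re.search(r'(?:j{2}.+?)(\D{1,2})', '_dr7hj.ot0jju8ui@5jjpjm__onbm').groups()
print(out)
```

('ui',)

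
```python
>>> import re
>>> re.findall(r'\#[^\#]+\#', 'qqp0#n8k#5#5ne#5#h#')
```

Walking the string: at [4:9] → '#n8k#'; at [10:15] → '#5ne#'; at [16:19] → '#h#'.
`findall` yields the raw match text (3 of them) because the pattern has no groups.

['#n8k#', '#5ne#', '#h#']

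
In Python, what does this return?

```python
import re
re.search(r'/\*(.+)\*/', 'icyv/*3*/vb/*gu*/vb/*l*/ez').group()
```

The match spans [4:24] → '/*3*/vb/*gu*/vb/*l*/'.

'/*3*/vb/*gu*/vb/*l*/'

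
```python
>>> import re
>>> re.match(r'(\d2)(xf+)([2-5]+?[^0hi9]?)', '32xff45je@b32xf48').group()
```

`match` is anchored at position 0; if the pattern doesn't fit there, it returns None.
The match spans [0:7] → '32xff45'.

'32xff45'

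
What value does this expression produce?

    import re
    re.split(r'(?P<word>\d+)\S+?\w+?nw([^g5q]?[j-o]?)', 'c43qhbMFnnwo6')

Pattern: one or more of a digit (captured as 'word'); then one or more of a non-whitespace character (lazy), then one or more of a word character (lazy), then the literal 'nw'; then optionally any character except [g5q], then optionally a character in [j-o] (captured).
`re.split` interleaves the captured-group text with the surrounding fragments.

['c', '43', 'o', '6']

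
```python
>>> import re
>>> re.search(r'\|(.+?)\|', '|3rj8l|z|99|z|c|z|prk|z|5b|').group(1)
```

'3rj8l'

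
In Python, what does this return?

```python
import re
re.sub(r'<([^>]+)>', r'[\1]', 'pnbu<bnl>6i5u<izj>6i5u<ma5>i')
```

'pnbu[bnl]6i5u[izj]6i5u[ma5]i'

Matches: at [4:9] → '<bnl>'; at [13:18] → '<izj>'; at [22:27] → '<ma5>'.
The replacement refers to a captured group, so each match is rewritten using its own captured text.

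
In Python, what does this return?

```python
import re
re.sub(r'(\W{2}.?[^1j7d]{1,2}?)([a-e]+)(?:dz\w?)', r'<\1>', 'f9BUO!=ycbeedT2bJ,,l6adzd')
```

'f9BUO!=ycbeedT2bJ<,,l6>'

Pattern: exactly 2 of a non-word character, then optionally any character, then 1 to 2 of any character except [1j7d] (lazy) (captured); then one or more of a character in [a-e] (captured); then the literal 'dz', then optionally a word character (non-capturing group).
`\1` in the replacement pulls in group 1's text for each match.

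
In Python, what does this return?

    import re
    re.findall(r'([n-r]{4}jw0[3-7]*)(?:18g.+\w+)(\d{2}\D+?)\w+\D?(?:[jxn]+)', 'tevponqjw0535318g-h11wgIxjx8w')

Lazy quantifiers expand one character at a time until the remainder of the pattern can match.
2 groups means the one result is a tuple of 2 captured strings — 1 here.

[('ponqjw05353', '11w')]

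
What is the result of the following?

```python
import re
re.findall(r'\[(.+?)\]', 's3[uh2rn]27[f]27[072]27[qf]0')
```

With the lazy modifier that quantifier settles for the fewest repetitions that let the rest of the pattern succeed (the atoms after it are unaffected and can still be greedy).
Matches: at [2:9] match '[uh2rn]', group 1 = 'uh2rn'; at [11:14] match '[f]', group 1 = 'f'; at [16:21] match '[072]', group 1 = '072'; at [23:27] match '[qf]', group 1 = 'qf'.
Because there's exactly one group, `findall` drops the full match and keeps group 1 from each hit.

['uh2rn', 'f', '072', 'qf']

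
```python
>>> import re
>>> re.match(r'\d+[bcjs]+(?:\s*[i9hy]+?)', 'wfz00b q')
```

This matches one or more of a digit; then one or more of one of [bcjs]; then zero or more of whitespace, then one or more of one of [i9hy] (lazy) (non-capturing group).
`match` is anchored at position 0; if the pattern doesn't fit there, it returns None.
Here position 0 doesn't satisfy it, so the call returns None.

None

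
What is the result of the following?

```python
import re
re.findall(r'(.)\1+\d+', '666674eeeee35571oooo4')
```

A backreference is literal: `\1` must see the identical characters the first group matched.
Scanning left to right: at [0:6] match '666674', group 1 = '6'; at [6:16] match 'eeeee35571', group 1 = 'e'; at [16:21] match 'oooo4', group 1 = 'o'.
Because there's exactly one group, `findall` drops the full match and keeps group 1 from each hit.

['6', 'e', 'o']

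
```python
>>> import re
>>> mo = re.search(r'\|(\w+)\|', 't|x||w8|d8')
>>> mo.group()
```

The match spans [1:4] → '|x|'.

'|x|'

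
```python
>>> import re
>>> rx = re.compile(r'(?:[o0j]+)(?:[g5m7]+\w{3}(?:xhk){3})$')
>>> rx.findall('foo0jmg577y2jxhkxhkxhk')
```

Pattern: one or more of one of [o0j] (non-capturing group); then one or more of one of [g5m7], then exactly 3 of a word character, then the literal 'xhk' repeated 3 times (non-capturing group); then anchored at the end.
With no groups in the pattern, `findall` gives back each whole match — 1 here.

['oo0jmg577y2jxhkxhkxhk']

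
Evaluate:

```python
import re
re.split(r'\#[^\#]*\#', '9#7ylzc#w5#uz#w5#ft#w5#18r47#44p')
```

Matches to split on: at [1:8] → '#7ylzc#'; at [10:14] → '#uz#'; at [16:20] → '#ft#'; at [22:29] → '#18r47#'.
`split` removes every match and returns the 5 fragments in between.

['9', 'w5', 'w5', 'w5', '44p']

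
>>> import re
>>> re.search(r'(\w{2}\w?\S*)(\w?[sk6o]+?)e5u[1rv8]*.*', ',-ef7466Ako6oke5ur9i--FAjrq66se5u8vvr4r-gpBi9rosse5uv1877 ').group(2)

Pattern: exactly 2 of a word character, then optionally a word character, then zero or more of a non-whitespace character (captured); then optionally a word character, then one or more of one of [sk6o] (lazy) (captured); then the literal 'e5u', then zero or more of one of [1rv8], then zero or more of any character.
Unlike `match`, `search` isn't anchored — it looks for the pattern anywhere in the string.
The match spans [2:58] → 'ef7466Ako6oke5ur9i--FAjrq66se5u8vvr4r-gpBi9rosse5uv1877 '.
Captured: group 1 = 'ef7466Ako6oke5ur9i--FAjrq66se5u8vvr4r-gpBi9ros', group 2 = 's'.

's'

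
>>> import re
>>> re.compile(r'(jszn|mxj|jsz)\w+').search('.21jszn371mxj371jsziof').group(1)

The match spans [3:22] → 'jszn371mxj371jsziof'.
Captured: group 1 = 'jszn'.

'jszn'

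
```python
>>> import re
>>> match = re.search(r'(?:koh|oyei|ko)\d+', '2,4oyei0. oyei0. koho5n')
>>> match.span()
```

(3, 8)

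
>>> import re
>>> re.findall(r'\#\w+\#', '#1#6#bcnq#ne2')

['#1#', '#bcnq#']

Since nothing is captured, `findall` lists the 2 matched substrings directly.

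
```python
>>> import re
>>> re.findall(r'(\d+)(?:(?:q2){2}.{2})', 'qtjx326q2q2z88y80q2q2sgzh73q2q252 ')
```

This matches one or more of a digit (captured); then the literal 'q2' repeated 2 times, then exactly 2 of any character (non-capturing group).
Walking the string: at [4:13] match '326q2q2z8', group 1 = '326'; at [15:23] match '80q2q2sg', group 1 = '80'; at [25:33] match '73q2q252', group 1 = '73'.
With a single group, `findall` returns only what that group captured — 3 items.

['326', '80', '73']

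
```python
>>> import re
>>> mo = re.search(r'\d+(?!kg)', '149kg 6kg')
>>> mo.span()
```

The negative lookahead/lookbehind blocks any match where the forbidden context is present.
The match spans [0:2] → '14'.

(0, 2)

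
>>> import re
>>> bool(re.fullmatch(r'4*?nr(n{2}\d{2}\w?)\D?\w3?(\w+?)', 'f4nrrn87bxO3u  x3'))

False

`re.fullmatch` requires the pattern to consume the entire string.
Here the string isn't matched end-to-end, so the call returns None, and `bool(None)` is False.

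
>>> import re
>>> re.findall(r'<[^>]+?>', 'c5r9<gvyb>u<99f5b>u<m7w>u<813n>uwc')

['<gvyb>', '<99f5b>', '<m7w>', '<813n>']

With no groups in the pattern, `findall` gives back each whole match — 4 here.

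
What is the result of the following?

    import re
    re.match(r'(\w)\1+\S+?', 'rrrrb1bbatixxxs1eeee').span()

After group 1 captures some text, `\1` only succeeds where that same text appears again.
`match` is anchored at position 0; if the pattern doesn't fit there, it returns None.
The match spans [0:5] → 'rrrrb'.
Captured: group 1 = 'r'.

(0, 5)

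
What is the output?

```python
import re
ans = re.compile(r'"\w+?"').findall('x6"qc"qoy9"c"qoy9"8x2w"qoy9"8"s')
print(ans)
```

Walking the string: at [2:6] → '"qc"'; at [10:13] → '"c"'; at [17:23] → '"8x2w"'; at [27:30] → '"8"'.
`findall` yields the raw match text (4 of them) because the pattern has no groups.

['"qc"', '"c"', '"8x2w"', '"8"']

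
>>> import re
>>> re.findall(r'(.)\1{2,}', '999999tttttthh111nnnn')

After group 1 captures some text, `\1` only succeeds where that same text appears again.
Because there's exactly one group, `findall` drops the full match and keeps group 1 from each hit.

['9', 't', '1', 'n']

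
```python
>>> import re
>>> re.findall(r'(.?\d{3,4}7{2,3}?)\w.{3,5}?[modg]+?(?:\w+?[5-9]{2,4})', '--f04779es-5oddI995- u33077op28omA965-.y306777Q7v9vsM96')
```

['u33077']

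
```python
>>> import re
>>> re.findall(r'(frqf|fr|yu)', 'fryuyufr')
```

One capturing group, so `findall` returns just the captured substring from each match — 4 in all.

['fr', 'yu', 'yu', 'fr']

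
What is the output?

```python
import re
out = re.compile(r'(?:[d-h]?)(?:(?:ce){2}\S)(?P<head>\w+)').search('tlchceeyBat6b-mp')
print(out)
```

This matches optionally a character in [d-h] (non-capturing group); then the literal 'ce' repeated 2 times, then a non-whitespace character (non-capturing group); then one or more of a word character (captured as 'head').
`search` walks the string left to right and returns the first match it finds.
Here nothing in the string fits, so the call returns None.

None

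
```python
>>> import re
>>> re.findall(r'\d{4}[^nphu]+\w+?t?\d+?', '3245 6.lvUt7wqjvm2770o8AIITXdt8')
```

['3245 6.lvUt7wqjvm2770o8AIITXdt8']

Pattern: exactly 4 of a digit, then one or more of any character except [nphu]; then one or more of a word character (lazy); then optionally a literal 't', then one or more of a digit (lazy).
Walking the string: at [0:31] → '3245 6.lvUt7wqjvm2770o8AIITXdt8'.
`findall` yields the raw match text (1 of them) because the pattern has no groups.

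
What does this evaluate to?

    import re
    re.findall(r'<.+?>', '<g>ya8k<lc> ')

Walking the string: at [0:3] → '<g>'; at [7:11] → '<lc>'.
Since nothing is captured, `findall` lists the 2 matched substrings directly.

['<g>', '<lc>']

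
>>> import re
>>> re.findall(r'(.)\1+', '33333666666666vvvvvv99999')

['3', '6', 'v', '9']

`\1` has to match the exact text group 1 already captured.
Scanning left to right: at [0:5] match '33333', group 1 = '3'; at [5:14] match '666666666', group 1 = '6'; at [14:20] match 'vvvvvv', group 1 = 'v'; at [20:25] match '99999', group 1 = '9'.
With a single group, `findall` returns only what that group captured — 4 items.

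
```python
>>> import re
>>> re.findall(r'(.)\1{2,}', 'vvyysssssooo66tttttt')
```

['s', 'o', 't']

`\1` has to match the exact text group 1 already captured.
With a single group, `findall` returns only what that group captured — 3 items.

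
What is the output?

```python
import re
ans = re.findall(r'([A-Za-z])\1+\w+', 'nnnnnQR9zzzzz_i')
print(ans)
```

['n']

`\1` has to match the exact text group 1 already captured.
Matches: at [0:15] match 'nnnnnQR9zzzzz_i', group 1 = 'n'.
`findall` collects group 1 from the one match (1 total).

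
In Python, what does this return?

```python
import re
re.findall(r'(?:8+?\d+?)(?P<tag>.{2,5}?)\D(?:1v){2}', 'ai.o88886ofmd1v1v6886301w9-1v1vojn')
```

['86ofm', '301w9']

Because the quantifier is non-greedy, it stops expanding at the earliest point where the rest of the pattern can succeed.
With a single group, `findall` returns only what that group captured — 2 items.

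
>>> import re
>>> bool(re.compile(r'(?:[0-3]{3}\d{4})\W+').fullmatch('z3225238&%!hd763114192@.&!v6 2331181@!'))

False

Pattern: exactly 3 of a character in [0-3], then exactly 4 of a digit (non-capturing group); then one or more of a non-word character.
`fullmatch` succeeds only if the pattern covers the string from start to end.
Here there's no way to consume every character, so the call returns None, and `bool(None)` is False.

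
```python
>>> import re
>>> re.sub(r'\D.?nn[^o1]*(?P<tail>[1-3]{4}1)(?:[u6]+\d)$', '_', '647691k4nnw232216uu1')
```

'647691_'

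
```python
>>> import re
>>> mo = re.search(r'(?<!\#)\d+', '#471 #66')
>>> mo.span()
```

(2, 4)

`(?!…)`/`(?<!…)` only lets a position through if the neighbouring text does NOT match; no characters are consumed.
`search` walks the string left to right and returns the first match it finds.
The match spans [2:4] → '71'.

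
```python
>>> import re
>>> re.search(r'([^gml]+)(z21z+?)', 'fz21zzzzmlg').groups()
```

The match spans [0:5] → 'fz21z'.
Captured: group 1 = 'f', group 2 = 'z21z'.

('f', 'z21z')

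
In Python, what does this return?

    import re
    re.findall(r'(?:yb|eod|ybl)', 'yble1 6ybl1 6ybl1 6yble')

['yb', 'yb', 'yb', 'yb']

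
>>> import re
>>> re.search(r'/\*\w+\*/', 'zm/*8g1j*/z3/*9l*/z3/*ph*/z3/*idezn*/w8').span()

(2, 10)

`search` walks the string left to right and returns the first match it finds.
The match spans [2:10] → '/*8g1j*/'.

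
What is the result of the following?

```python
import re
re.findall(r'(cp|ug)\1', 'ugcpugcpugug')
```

`\1` has to match the exact text group 1 already captured.
Walking the string: at [8:12] match 'ugug', group 1 = 'ug'.
With a single group, `findall` returns only what that group captured — 1 item.

['ug']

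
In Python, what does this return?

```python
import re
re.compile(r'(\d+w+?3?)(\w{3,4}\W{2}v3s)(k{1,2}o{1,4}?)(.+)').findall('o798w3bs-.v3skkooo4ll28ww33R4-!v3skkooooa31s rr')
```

[('798w', '3bs-.v3s', 'kko', 'oo4ll28ww33R4-!v3skkooooa31s rr')]

Pattern: one or more of a digit, then one or more of the literal 'w' (lazy), then optionally a literal '3' (captured); then 3 to 4 of a word character, then exactly 2 of a non-word character, then the literal 'v3s' (captured); then 1 to 2 of a literal 'k', then 1 to 4 of the literal 'o' (lazy) (captured); then one or more of any character (captured).
Because the quantifier is non-greedy, it stops expanding at the earliest point where the rest of the pattern can succeed.
Matches: at [1:47] match '798w3bs-.v3skkooo4ll28ww33R4-!v3skkooooa31s rr', groups = ('798w', '3bs-.v3s', 'kko', 'oo4ll28ww33R4-!v3skkooooa31s rr').
With 4 capturing groups, `findall` returns a 4-tuple per match.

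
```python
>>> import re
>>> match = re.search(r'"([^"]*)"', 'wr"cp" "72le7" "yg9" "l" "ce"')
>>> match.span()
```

`search` walks the string left to right and returns the first match it finds.
The match spans [2:6] → '"cp"'.
Captured: group 1 = 'cp'.

(2, 6)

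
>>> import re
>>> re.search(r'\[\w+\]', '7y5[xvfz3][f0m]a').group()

'[xvfz3]'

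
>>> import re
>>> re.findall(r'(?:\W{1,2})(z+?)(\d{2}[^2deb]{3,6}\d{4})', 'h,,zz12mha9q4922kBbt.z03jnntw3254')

[('zz', '12mha9q4922'), ('z', '03jnntw3254')]

The pattern matches 1 to 2 of a non-word character (non-capturing group); then one or more of a literal 'z' (lazy) (captured); then exactly 2 of a digit, then 3 to 6 of any character except [2deb], then exactly 4 of a digit (captured).
`findall` packs the 2 group values into a tuple for every match.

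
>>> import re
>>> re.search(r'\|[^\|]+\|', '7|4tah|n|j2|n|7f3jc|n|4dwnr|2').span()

(1, 7)

Unlike `match`, `search` isn't anchored — it looks for the pattern anywhere in the string.
The match spans [1:7] → '|4tah|'.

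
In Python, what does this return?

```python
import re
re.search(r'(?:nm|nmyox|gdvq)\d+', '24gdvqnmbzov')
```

Unlike `match`, `search` isn't anchored — it looks for the pattern anywhere in the string.
Here nothing in the string fits, so the call returns None.

None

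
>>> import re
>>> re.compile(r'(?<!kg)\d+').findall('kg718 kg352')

['18', '52']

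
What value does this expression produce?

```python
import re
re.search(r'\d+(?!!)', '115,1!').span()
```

(0, 3)

The negative lookaround is zero-width — it rules out positions where the adjacent text would match, without consuming anything.
The match spans [0:3] → '115'.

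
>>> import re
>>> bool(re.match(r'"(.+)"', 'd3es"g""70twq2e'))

`re.match` only tries the pattern at the start of the string.
Here the string doesn't start with a match, so the call returns None, and `bool(None)` is False.

False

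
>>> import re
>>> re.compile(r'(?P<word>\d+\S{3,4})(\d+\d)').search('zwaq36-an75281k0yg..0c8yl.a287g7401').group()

This matches one or more of a digit, then 3 to 4 of a non-whitespace character (captured as 'word'); then one or more of a digit, then a digit (captured).
`search` walks the string left to right and returns the first match it finds.
The match spans [4:14] → '36-an75281'.
Captured: group 1 = '36-an7', group 2 = '5281'.

'36-an75281'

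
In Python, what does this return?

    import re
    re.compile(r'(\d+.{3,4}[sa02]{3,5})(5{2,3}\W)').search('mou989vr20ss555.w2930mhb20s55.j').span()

(3, 16)

Pattern: one or more of a digit, then 3 to 4 of any character, then 3 to 5 of one of [sa02] (captured); then 2 to 3 of a literal '5', then a non-word character (captured).
The match spans [3:16] → '989vr20ss555.'.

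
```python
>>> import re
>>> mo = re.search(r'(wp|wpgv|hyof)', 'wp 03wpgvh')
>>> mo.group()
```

'wp'

Unlike `match`, `search` isn't anchored — it looks for the pattern anywhere in the string.
The match spans [0:2] → 'wp'.
Captured: group 1 = 'wp'.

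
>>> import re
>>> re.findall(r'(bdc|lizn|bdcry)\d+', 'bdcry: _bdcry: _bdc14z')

['bdc']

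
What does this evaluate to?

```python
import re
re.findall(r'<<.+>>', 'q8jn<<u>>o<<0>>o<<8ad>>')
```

['<<u>>o<<0>>o<<8ad>>']

`findall` yields the raw match text (1 of them) because the pattern has no groups.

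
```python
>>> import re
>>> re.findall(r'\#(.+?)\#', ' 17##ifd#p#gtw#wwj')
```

['#ifd', 'gtw']

Because the quantifier is non-greedy, it stops expanding at the earliest point where the rest of the pattern can succeed.
Because there's exactly one group, `findall` drops the full match and keeps group 1 from each hit.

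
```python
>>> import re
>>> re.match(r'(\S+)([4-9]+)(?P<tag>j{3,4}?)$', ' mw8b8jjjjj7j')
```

None

With `match`, the pattern is implicitly anchored at the beginning.
Here position 0 doesn't satisfy it, so the call returns None.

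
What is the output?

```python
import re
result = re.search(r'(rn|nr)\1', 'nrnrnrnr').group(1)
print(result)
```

After group 1 captures some text, `\1` only succeeds where that same text appears again.
Unlike `match`, `search` isn't anchored — it looks for the pattern anywhere in the string.
The match spans [0:4] → 'nrnr'.
Captured: group 1 = 'nr'.

nr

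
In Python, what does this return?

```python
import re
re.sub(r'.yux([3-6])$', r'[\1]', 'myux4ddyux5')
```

'myux4d[5]'

The replacement refers to a captured group, so each match is rewritten using its own captured text.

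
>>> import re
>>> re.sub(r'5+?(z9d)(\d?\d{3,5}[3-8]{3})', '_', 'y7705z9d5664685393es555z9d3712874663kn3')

The pattern matches one or more of a literal '5' (lazy); then the literal 'z9', then the literal 'd' (captured); then optionally a digit, then 3 to 5 of a digit, then exactly 3 of a character in [3-8] (captured).
Matches: at [4:16] → '5z9d56646853'; at [20:35] → '555z9d371287466'.
Each match is replaced by '_'.

'y770_93es_3kn3'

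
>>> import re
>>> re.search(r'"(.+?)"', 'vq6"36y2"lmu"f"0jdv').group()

'"36y2"'

The `?` after the quantifier makes it lazy — it takes as little as possible before letting the rest of the pattern try.
The match spans [3:9] → '"36y2"'.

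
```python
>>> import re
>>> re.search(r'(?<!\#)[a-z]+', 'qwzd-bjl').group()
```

'qwzd'

The negative lookaround is zero-width — it rules out positions where the adjacent text would match, without consuming anything.
The match spans [0:4] → 'qwzd'.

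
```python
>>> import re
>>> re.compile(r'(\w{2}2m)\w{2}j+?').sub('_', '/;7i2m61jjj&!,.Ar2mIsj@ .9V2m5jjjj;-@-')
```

This matches exactly 2 of a word character, then the literal '2m' (captured); then exactly 2 of a word character; then one or more of a literal 'j' (lazy).
Each match is replaced by '_'.

'/;_jj&!,._@ ._jj;-@-'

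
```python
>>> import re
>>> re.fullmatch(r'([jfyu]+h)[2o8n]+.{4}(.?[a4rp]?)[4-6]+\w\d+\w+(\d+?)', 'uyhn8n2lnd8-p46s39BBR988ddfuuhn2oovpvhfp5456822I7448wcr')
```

None

Pattern: one or more of one of [jfyu], then the literal 'h' (captured); then one or more of one of [2o8n], then exactly 4 of any character; then optionally any character, then optionally one of [a4rp] (captured); then one or more of a character in [4-6], then a word character, then one or more of a digit; then one or more of a word character; then one or more of a digit (lazy) (captured).
For `fullmatch`, every character of the input must be accounted for by the pattern.
Here there's no way to consume every character, so the call returns None.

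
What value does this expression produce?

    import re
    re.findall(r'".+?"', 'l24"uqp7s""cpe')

Scanning left to right: at [3:10] → '"uqp7s"'.
With no groups in the pattern, `findall` gives back each whole match — 1 here.

['"uqp7s"']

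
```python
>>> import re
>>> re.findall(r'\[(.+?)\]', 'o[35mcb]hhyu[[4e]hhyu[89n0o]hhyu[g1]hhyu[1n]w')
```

`findall` collects group 1 from each match (5 total).

['35mcb', '[4e', '89n0o', 'g1', '1n']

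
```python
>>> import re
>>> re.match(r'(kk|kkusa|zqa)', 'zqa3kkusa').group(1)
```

The match spans [0:3] → 'zqa'.
Captured: group 1 = 'zqa'.

'zqa'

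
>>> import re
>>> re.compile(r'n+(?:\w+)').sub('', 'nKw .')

This matches one or more of a literal 'n'; then one or more of a word character (non-capturing group).
`sub` substitutes '' at each match site.

' .'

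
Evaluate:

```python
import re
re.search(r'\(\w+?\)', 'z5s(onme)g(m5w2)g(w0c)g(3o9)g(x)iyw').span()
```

The match spans [3:9] → '(onme)'.

(3, 9)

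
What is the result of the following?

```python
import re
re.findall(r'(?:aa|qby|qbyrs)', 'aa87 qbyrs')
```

Alternation isn't longest-match — the leftmost alternative that fits at this position is chosen.
Walking the string: at [0:2] → 'aa'; at [5:8] → 'qby'.
With no groups in the pattern, `findall` gives back each whole match — 2 here.

['aa', 'qby']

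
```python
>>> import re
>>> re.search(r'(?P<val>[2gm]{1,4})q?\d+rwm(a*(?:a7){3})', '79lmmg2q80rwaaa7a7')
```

Here the pattern never matches, so the call returns None.

None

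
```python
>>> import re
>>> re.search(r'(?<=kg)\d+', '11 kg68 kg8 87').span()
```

Because the assertion is zero-width, the text it checks is not consumed and won't appear in the result.
The match spans [5:7] → '68'.

(5, 7)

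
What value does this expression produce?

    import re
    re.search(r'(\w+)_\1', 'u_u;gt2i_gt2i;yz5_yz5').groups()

('u',)

The backreference `\1` re-matches whatever the first group consumed, character for character.
`re.search` scans for the first position where the pattern succeeds.
The match spans [0:3] → 'u_u'.
Captured: group 1 = 'u'.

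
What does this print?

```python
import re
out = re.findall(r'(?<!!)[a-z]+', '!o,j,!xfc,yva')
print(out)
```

The negative lookaround is zero-width — it rules out positions where the adjacent text would match, without consuming anything.
`findall` yields the raw match text (3 of them) because the pattern has no groups.

['j', 'fc', 'yva']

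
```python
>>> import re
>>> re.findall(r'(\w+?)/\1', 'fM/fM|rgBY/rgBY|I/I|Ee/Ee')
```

['fM', 'rgBY', 'I', 'Ee']

`\1` has to match the exact text group 1 already captured.
Because there's exactly one group, `findall` drops the full match and keeps group 1 from each hit.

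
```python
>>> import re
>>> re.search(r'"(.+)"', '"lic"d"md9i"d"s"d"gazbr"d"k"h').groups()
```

('lic"d"md9i"d"s"d"gazbr"d"k',)

`re.search` scans for the first position where the pattern succeeds.
The match spans [0:28] → '"lic"d"md9i"d"s"d"gazbr"d"k"'.
Captured: group 1 = 'lic"d"md9i"d"s"d"gazbr"d"k'.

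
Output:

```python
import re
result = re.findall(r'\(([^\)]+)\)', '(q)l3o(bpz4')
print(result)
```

['q']

Matches: at [0:3] match '(q)', group 1 = 'q'.
With a single group, `findall` returns only what that group captured — 1 item.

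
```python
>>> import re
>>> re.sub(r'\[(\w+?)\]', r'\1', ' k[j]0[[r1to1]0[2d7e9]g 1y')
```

' kj0[r1to102d7e9g 1y'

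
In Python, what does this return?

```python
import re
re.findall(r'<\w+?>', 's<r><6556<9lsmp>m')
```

Since nothing is captured, `findall` lists the 2 matched substrings directly.

['<r>', '<9lsmp>']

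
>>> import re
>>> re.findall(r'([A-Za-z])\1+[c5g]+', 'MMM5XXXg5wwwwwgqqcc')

['M', 'X', 'w', 'q']

A backreference is literal: `\1` must see the identical characters the first group matched.
Scanning left to right: at [0:4] match 'MMM5', group 1 = 'M'; at [4:9] match 'XXXg5', group 1 = 'X'; at [9:15] match 'wwwwwg', group 1 = 'w'; at [15:19] match 'qqcc', group 1 = 'q'.
One capturing group, so `findall` returns just the captured substring from each match — 4 in all.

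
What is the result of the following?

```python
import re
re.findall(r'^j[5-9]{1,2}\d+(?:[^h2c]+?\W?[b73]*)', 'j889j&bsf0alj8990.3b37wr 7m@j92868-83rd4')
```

['j889j&b']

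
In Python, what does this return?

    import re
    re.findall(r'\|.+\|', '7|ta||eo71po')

['|ta||']

`findall` yields the raw match text (1 of them) because the pattern has no groups.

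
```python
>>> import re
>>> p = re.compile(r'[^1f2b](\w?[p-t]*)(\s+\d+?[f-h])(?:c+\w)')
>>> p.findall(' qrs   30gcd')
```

This matches any character except [1f2b]; then optionally a word character, then zero or more of a character in [p-t] (captured); then one or more of whitespace, then one or more of a digit (lazy), then a character in [f-h] (captured); then one or more of the literal 'c', then a word character (non-capturing group).
Scanning left to right: at [0:12] match ' qrs   30gcd', groups = ('qrs', '   30g').
2 groups means the one result is a tuple of 2 captured strings — 1 here.

[('qrs', '   30g')]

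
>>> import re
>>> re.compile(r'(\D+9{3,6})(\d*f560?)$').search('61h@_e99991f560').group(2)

The match spans [2:15] → 'h@_e99991f560'.
Captured: group 1 = 'h@_e9999', group 2 = '1f560'.

'1f560'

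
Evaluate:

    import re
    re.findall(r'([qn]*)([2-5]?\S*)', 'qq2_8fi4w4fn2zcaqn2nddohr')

[('qq', '2_8fi4w4fn2zcaqn2nddohr'), ('', '')]

The pattern matches zero or more of one of [qn] (captured); then optionally a character in [2-5], then zero or more of a non-whitespace character (captured).
Walking the string: at [0:25] match 'qq2_8fi4w4fn2zcaqn2nddohr', groups = ('qq', '2_8fi4w4fn2zcaqn2nddohr'); at [25:25] match '', groups = ('', '').
2 groups means each result is a tuple of 2 captured strings — 2 here.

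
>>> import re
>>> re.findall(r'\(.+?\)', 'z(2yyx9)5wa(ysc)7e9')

['(2yyx9)', '(ysc)']

Lazy quantifiers expand one character at a time until the remainder of the pattern can match.
Since nothing is captured, `findall` lists the 2 matched substrings directly.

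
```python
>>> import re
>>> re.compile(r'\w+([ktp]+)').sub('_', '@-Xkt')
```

The pattern matches one or more of a word character; then one or more of one of [ktp] (captured).
Matches: at [2:5] → 'Xkt'.
Each match is replaced by '_'.

'@-_'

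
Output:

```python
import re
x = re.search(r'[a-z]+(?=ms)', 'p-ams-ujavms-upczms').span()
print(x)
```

Because the assertion is zero-width, the text it checks is not consumed and won't appear in the result.
The match spans [2:3] → 'a'.

(2, 3)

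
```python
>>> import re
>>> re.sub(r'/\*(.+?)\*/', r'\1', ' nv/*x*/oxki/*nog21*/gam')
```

`\1` in the replacement pulls in group 1's text for each match.

' nvxoxkinog21gam'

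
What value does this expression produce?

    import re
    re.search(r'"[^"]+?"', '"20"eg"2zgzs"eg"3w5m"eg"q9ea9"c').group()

Unlike `match`, `search` isn't anchored — it looks for the pattern anywhere in the string.
The match spans [0:4] → '"20"'.

'"20"'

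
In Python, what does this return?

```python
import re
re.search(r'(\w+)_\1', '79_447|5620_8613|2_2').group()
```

'2_2'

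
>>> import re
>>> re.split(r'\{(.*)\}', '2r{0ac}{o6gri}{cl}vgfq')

['2r', '0ac}{o6gri}{cl', 'vgfq']

Matches to split on: at [2:18] → '{0ac}{o6gri}{cl}'.
The group in the pattern means `split` returns the separators' captures alongside the pieces.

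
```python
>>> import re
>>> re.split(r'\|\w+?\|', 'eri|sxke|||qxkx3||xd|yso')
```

['eri', '|', '', 'yso']

Each match becomes a cut point; 4 segments remain.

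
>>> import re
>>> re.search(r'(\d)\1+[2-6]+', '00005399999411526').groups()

('0',)

The match spans [0:6] → '000053'.
Captured: group 1 = '0'.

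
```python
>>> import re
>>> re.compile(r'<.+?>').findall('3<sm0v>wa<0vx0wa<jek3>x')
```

Because the quantifier is non-greedy, it stops expanding at the earliest point where the rest of the pattern can succeed.
Since nothing is captured, `findall` lists the 2 matched substrings directly.

['<sm0v>', '<0vx0wa<jek3>']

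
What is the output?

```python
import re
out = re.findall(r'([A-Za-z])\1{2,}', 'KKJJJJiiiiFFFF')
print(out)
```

['J', 'i', 'F']

The backreference `\1` re-matches whatever the first group consumed, character for character.
Matches: at [2:6] match 'JJJJ', group 1 = 'J'; at [6:10] match 'iiii', group 1 = 'i'; at [10:14] match 'FFFF', group 1 = 'F'.
With a single group, `findall` returns only what that group captured — 3 items.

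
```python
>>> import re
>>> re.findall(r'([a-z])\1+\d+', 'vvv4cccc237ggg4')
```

['v', 'c', 'g']

The backreference `\1` re-matches whatever the first group consumed, character for character.
One capturing group, so `findall` returns just the captured substring from each match — 3 in all.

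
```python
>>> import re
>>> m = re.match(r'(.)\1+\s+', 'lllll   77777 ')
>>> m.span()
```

`re.match` won't scan ahead — the pattern has to work from the very first character.
The match spans [0:8] → 'lllll   '.

(0, 8)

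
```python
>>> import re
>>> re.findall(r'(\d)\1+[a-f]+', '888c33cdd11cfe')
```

['8', '3', '1']

The backreference `\1` re-matches whatever the first group consumed, character for character.
`findall` collects group 1 from each match (3 total).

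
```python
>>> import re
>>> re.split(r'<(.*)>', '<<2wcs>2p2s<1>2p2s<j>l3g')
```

`re.split` interleaves the captured-group text with the surrounding fragments.

['', '<2wcs>2p2s<1>2p2s<j', 'l3g']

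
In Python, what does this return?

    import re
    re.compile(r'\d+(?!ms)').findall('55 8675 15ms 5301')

The negative lookaround is zero-width — it rules out positions where the adjacent text would match, without consuming anything.
Walking the string: at [0:2] → '55'; at [3:7] → '8675'; at [8:9] → '1'; at [13:17] → '5301'.
With no groups in the pattern, `findall` gives back each whole match — 4 here.

['55', '8675', '1', '5301']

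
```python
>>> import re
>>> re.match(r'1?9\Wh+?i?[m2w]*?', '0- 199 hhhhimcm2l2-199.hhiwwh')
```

Pattern: optionally a literal '1', then the literal '9', then a non-word character; then one or more of the literal 'h' (lazy), then optionally the literal 'i', then zero or more of one of [m2w] (lazy).
`re.match` only tries the pattern at the start of the string.
Here position 0 doesn't satisfy it, so the call returns None.

None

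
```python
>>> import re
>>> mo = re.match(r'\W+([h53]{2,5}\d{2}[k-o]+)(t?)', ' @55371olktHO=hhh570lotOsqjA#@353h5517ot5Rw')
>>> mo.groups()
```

The match spans [0:11] → ' @55371olkt'.
Captured: group 1 = '55371olk', group 2 = 't'.

('55371olk', 't')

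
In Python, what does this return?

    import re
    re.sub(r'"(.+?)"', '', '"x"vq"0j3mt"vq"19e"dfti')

Matches: at [0:3] → '"x"'; at [5:12] → '"0j3mt"'; at [14:19] → '"19e"'.
Every occurrence is swapped for ''.

'vqvqdfti'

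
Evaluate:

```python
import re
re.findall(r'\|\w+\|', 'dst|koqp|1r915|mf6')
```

['|koqp|']

`findall` yields the raw match text (1 of them) because the pattern has no groups.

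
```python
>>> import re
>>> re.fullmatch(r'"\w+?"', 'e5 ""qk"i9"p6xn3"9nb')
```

None

`fullmatch` succeeds only if the pattern covers the string from start to end.
Here the pattern can't cover the whole string, so the call returns None.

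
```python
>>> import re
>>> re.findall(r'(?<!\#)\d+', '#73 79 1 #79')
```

The negative lookahead/lookbehind blocks any match where the forbidden context is present.
`findall` yields the raw match text (4 of them) because the pattern has no groups.

['3', '79', '1', '9']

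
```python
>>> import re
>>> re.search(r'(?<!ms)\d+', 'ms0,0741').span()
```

`(?!…)`/`(?<!…)` only lets a position through if the neighbouring text does NOT match; no characters are consumed.
Unlike `match`, `search` isn't anchored — it looks for the pattern anywhere in the string.
The match spans [4:8] → '0741'.

(4, 8)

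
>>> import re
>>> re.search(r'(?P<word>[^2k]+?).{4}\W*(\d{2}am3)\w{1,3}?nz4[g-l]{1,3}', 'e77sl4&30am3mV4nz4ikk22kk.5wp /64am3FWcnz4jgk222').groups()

Pattern: one or more of any character except [2k] (lazy) (captured as 'word'); then exactly 4 of any character, then zero or more of a non-word character; then exactly 2 of a digit, then the literal 'am3' (captured); then 1 to 3 of a word character (lazy), then the literal 'nz4', then 1 to 3 of a character in [g-l].
Because the quantifier is non-greedy, it stops expanding at the earliest point where the rest of the pattern can succeed.
`re.search` tries every starting position until one works.
The match spans [0:21] → 'e77sl4&30am3mV4nz4ikk'.
Captured: group 1 = 'e7', group 2 = '30am3'.

('e7', '30am3')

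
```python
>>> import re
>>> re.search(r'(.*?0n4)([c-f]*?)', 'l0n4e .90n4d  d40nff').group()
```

'l0n4'

Pattern: zero or more of any character (lazy), then the literal '0n4' (captured); then zero or more of a character in [c-f] (lazy) (captured).
`search` walks the string left to right and returns the first match it finds.
The match spans [0:4] → 'l0n4'.
Captured: group 1 = 'l0n4', group 2 = ''.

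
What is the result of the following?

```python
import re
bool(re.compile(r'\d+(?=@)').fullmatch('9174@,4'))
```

`re.fullmatch` requires the pattern to consume the entire string.
Here there's no way to consume every character, so the call returns None, and `bool(None)` is False.

False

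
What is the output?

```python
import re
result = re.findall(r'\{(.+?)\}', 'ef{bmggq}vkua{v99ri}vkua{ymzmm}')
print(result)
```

['bmggq', 'v99ri', 'ymzmm']

A non-greedy quantifier consumes as few characters as it can — just enough that the remainder of the pattern still matches from where it stops; whatever follows it matches normally.
With a single group, `findall` returns only what that group captured — 3 items.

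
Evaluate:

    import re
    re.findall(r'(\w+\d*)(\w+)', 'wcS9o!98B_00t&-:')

This matches one or more of a word character, then zero or more of a digit (captured); then one or more of a word character (captured).
2 groups means each result is a tuple of 2 captured strings — 2 here.

[('wcS9', 'o'), ('98B_00', 't')]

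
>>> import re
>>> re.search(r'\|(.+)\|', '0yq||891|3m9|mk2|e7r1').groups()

('|891|3m9|mk2',)

The match spans [3:17] → '||891|3m9|mk2|'.
Captured: group 1 = '|891|3m9|mk2'.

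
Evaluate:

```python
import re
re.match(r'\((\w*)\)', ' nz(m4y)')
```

`re.match` only tries the pattern at the start of the string.
Here position 0 doesn't satisfy it, so the call returns None.

None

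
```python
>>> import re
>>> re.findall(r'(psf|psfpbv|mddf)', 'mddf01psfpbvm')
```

['mddf', 'psf']

The regex engine tests alternatives in the order written; an earlier branch that matches wins even if a later one would match more.
Matches: at [0:4] match 'mddf', group 1 = 'mddf'; at [6:9] match 'psf', group 1 = 'psf'.
`findall` collects group 1 from each match (2 total).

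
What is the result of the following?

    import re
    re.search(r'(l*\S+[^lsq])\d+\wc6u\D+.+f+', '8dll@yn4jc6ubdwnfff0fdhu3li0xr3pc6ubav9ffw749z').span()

The pattern matches zero or more of the literal 'l', then one or more of a non-whitespace character, then any character except [lsq] (captured); then one or more of a digit; then a word character, then the literal 'c6u'; then one or more of a non-digit, then one or more of any character, then one or more of the literal 'f'.
`re.search` tries every starting position until one works.
The match spans [0:41] → '8dll@yn4jc6ubdwnfff0fdhu3li0xr3pc6ubav9ff'.
Captured: group 1 = '8dll@yn4jc6ubdwnfff0fdhu3li0xr'.

(0, 41)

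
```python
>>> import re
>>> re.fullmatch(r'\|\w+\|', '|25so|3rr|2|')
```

None

`fullmatch` succeeds only if the pattern covers the string from start to end.
Here the pattern can't cover the whole string, so the call returns None.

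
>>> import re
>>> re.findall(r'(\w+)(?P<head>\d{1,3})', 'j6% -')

[('j', '6')]

Pattern: one or more of a word character (captured); then 1 to 3 of a digit (captured as 'head').
Scanning left to right: at [0:2] match 'j6', groups = ('j', '6').
Multiple groups make `findall` return tuples — one 2-tuple for the one match.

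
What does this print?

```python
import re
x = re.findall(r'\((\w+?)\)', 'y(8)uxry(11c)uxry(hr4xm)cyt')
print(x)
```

['8', '11c', 'hr4xm']

Matches: at [1:4] match '(8)', group 1 = '8'; at [8:13] match '(11c)', group 1 = '11c'; at [17:24] match '(hr4xm)', group 1 = 'hr4xm'.
One capturing group, so `findall` returns just the captured substring from each match — 3 in all.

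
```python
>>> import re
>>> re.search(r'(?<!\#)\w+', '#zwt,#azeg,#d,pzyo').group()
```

The negative lookahead/lookbehind blocks any match where the forbidden context is present.
Unlike `match`, `search` isn't anchored — it looks for the pattern anywhere in the string.
The match spans [2:4] → 'wt'.

'wt'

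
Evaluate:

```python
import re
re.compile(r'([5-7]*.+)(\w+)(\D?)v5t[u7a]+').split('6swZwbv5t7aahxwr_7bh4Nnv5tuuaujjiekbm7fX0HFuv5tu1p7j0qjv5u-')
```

['', '6swZwbv5t7aahxwr_7bh4Nnv5tuuaujjiekbm7fX0HF', 'u', '', '1p7j0qjv5u-']

This matches zero or more of a character in [5-7], then one or more of any character (captured); then one or more of a word character (captured); then optionally a non-digit (captured); then the literal 'v5t', then one or more of one of [u7a].
Matches to split on: at [0:48] → '6swZwbv5t7aahxwr_7bh4Nnv5tuuaujjiekbm7fX0HFuv5tu'.
Because the pattern has a capturing group, `split` also inserts each captured text between the pieces.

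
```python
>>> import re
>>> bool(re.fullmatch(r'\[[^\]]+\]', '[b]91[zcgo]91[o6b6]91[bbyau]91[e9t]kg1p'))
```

`re.fullmatch` requires the pattern to consume the entire string.
Here the pattern can't cover the whole string, so the call returns None, and `bool(None)` is False.

False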